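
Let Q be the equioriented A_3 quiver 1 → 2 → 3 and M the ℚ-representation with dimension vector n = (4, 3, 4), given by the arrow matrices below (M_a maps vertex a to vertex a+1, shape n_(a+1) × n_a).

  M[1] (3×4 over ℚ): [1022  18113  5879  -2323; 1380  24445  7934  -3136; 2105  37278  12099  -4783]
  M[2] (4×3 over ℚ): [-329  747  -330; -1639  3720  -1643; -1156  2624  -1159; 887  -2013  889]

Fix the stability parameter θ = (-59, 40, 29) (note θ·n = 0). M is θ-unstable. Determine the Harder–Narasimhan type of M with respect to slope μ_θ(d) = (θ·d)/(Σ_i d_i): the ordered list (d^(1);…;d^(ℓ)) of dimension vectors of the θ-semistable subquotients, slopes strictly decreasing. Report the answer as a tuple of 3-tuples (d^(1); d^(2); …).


Barcode: M ≅ I[1,1], I[1,3]^3, I[3,3]. HN layers by μ_θ (3 steps, strictly decreasing):
  μ^(1)=69/2; μ^(2)=29; μ^(3)=-59

((0, 3, 3); (0, 0, 1); (4, 0, 0))


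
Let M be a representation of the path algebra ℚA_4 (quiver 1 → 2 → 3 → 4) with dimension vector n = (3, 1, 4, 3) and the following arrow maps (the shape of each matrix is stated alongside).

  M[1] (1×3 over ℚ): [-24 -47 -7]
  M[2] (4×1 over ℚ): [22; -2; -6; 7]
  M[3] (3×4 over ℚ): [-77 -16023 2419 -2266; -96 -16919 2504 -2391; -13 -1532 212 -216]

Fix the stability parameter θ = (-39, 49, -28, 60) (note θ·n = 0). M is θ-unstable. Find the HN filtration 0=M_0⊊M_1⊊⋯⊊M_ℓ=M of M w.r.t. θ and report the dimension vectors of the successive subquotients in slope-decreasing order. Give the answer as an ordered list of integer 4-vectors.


Barcode: M ≅ I[1,1]^2, I[1,4], I[3,3], I[3,4]^2. HN layers by μ_θ (4 steps, strictly decreasing):
  μ^(1)=60; μ^(2)=21/2; μ^(3)=-28; μ^(4)=-39

((0, 0, 0, 3); (0, 1, 1, 0); (0, 0, 3, 0); (3, 0, 0, 0))


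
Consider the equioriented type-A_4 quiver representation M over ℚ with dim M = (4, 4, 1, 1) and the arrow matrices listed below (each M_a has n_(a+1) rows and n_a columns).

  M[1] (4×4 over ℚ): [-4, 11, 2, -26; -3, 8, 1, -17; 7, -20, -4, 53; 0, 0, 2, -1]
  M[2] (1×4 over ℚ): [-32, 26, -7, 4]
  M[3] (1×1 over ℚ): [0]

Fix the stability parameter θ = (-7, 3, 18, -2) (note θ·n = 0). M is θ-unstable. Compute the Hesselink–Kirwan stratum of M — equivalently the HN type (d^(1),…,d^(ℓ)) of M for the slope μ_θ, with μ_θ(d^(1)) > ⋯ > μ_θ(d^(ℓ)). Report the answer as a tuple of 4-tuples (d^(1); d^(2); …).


Interval decomposition of M: I[1,2]^3, I[1,3], I[4,4].
HN type (ℓ=4): μ^(1)=18; μ^(2)=3; μ^(3)=-2; μ^(4)=-7

((0, 0, 1, 0); (0, 4, 0, 0); (0, 0, 0, 1); (4, 0, 0, 0))


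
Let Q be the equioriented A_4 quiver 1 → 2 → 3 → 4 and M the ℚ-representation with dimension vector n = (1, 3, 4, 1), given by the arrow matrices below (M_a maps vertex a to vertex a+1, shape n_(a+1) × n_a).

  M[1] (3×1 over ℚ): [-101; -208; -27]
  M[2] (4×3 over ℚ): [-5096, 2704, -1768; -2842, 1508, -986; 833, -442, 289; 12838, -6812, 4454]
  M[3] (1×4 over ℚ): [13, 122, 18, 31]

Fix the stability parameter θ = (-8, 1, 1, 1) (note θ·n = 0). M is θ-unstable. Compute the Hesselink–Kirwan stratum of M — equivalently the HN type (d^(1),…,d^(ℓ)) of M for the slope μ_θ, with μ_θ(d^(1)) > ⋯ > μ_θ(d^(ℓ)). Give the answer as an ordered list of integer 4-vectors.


Barcode: M ≅ I[1,2], I[2,2], I[2,3], I[3,3]^2, I[3,4]. HN layers by μ_θ (2 steps, strictly decreasing):
  μ^(1)=1; μ^(2)=-8

((0, 3, 4, 1); (1, 0, 0, 0))


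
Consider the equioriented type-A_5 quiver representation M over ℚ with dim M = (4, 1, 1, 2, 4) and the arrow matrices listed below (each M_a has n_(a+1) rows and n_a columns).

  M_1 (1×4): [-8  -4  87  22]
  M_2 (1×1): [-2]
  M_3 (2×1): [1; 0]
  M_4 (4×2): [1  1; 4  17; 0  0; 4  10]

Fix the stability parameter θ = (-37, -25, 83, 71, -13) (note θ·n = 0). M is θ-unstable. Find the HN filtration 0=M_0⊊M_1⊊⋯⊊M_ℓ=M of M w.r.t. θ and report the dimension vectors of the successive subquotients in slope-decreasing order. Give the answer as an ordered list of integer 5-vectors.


Barcode: M ≅ I[1,1]^3, I[1,5], I[4,5], I[5,5]^2. HN layers by μ_θ (5 steps, strictly decreasing):
  μ^(1)=47; μ^(2)=29; μ^(3)=-13; μ^(4)=-25; μ^(5)=-37

((0, 0, 1, 1, 1); (0, 0, 0, 1, 1); (0, 0, 0, 0, 2); (0, 1, 0, 0, 0); (4, 0, 0, 0, 0))


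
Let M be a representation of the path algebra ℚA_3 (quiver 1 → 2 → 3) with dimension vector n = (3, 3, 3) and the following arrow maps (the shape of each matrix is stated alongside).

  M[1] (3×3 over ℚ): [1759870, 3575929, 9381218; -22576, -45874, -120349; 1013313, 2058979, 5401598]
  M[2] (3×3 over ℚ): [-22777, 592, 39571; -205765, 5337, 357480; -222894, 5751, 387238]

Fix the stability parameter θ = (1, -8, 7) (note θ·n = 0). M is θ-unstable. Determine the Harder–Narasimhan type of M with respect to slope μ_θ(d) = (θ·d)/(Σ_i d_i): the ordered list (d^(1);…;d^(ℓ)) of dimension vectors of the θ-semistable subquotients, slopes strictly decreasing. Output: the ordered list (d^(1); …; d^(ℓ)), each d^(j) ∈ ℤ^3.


Barcode: M ≅ I[1,3]^3. HN layers by μ_θ (2 steps, strictly decreasing):
  μ^(1)=7; μ^(2)=-7/2

((0, 0, 3); (3, 3, 0))


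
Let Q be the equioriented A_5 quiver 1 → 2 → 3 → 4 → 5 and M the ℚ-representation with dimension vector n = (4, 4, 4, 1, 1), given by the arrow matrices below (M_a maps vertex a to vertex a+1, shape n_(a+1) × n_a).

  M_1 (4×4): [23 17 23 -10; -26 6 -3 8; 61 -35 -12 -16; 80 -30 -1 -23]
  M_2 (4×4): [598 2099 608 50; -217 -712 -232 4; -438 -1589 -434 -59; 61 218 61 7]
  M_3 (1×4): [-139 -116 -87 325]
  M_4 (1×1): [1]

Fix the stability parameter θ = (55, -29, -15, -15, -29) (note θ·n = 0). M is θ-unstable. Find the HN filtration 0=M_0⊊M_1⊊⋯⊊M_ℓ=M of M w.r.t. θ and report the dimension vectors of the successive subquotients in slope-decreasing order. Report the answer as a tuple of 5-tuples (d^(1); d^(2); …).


Interval decomposition of M: I[1,3]^3, I[1,5].
HN type (ℓ=2): μ^(1)=11/3; μ^(2)=-33/5

((3, 3, 3, 0, 0); (1, 1, 1, 1, 1))


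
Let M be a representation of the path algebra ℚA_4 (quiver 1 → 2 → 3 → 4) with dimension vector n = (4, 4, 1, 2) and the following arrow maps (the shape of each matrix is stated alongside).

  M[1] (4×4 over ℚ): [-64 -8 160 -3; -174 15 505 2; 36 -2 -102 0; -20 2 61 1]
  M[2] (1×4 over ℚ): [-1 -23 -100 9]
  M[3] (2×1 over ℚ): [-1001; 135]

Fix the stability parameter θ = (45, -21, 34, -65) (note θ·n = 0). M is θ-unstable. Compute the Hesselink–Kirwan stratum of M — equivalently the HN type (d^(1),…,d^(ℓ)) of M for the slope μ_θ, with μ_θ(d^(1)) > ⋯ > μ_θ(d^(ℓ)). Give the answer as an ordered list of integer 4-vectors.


Interval decomposition of M: I[1,1], I[1,2]^2, I[1,4], I[2,2], I[4,4].
HN type (ℓ=5): μ^(1)=45; μ^(2)=12; μ^(3)=-7/4; μ^(4)=-21; μ^(5)=-65

((1, 0, 0, 0); (2, 2, 0, 0); (1, 1, 1, 1); (0, 1, 0, 0); (0, 0, 0, 1))


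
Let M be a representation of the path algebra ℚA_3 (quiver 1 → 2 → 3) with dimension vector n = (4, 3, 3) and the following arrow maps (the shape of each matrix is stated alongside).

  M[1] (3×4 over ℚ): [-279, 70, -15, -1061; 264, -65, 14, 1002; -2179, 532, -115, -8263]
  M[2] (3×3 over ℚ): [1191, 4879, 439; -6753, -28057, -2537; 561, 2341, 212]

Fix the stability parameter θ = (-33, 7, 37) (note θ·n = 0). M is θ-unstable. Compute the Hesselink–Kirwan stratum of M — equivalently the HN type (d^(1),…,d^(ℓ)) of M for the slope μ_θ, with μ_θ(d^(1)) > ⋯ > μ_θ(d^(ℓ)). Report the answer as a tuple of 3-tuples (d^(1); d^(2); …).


Via rank(M_{q-1}∘⋯∘M_p): M ≅ I[1,1], I[1,2], I[1,3]^2, I[3,3].
μ_θ-semistable layers: μ^(1)=37; μ^(2)=7; μ^(3)=-33

((0, 0, 3); (0, 3, 0); (4, 0, 0))


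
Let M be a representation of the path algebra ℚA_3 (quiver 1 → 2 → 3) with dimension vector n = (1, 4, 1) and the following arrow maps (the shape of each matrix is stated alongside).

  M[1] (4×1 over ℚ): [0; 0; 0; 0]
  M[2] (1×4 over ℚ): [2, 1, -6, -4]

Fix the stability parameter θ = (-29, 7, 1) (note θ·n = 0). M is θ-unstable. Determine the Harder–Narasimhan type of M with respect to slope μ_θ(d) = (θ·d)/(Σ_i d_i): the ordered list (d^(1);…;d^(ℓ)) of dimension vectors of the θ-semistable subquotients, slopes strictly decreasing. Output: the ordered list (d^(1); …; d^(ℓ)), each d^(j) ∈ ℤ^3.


Barcode: M ≅ I[1,1], I[2,2]^3, I[2,3]. HN layers by μ_θ (3 steps, strictly decreasing):
  μ^(1)=7; μ^(2)=4; μ^(3)=-29

((0, 3, 0); (0, 1, 1); (1, 0, 0))


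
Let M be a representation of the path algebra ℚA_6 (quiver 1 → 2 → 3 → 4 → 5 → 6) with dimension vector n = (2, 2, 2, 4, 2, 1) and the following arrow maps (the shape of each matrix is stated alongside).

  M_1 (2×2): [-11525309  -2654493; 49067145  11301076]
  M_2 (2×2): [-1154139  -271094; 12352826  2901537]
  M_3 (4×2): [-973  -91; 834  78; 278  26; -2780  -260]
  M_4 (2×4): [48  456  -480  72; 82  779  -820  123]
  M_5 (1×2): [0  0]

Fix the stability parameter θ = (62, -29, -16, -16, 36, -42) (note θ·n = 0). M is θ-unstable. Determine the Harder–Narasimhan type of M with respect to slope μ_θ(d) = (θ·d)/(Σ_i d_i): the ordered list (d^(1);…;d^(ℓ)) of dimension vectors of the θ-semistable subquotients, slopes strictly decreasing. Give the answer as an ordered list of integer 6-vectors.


Interval decomposition of M: I[1,3], I[1,4], I[4,4]^2, I[4,5], I[5,5], I[6,6].
HN type (ℓ=5): μ^(1)=36; μ^(2)=17/3; μ^(3)=1/4; μ^(4)=-16; μ^(5)=-42

((0, 0, 0, 0, 2, 0); (1, 1, 1, 0, 0, 0); (1, 1, 1, 1, 0, 0); (0, 0, 0, 3, 0, 0); (0, 0, 0, 0, 0, 1))


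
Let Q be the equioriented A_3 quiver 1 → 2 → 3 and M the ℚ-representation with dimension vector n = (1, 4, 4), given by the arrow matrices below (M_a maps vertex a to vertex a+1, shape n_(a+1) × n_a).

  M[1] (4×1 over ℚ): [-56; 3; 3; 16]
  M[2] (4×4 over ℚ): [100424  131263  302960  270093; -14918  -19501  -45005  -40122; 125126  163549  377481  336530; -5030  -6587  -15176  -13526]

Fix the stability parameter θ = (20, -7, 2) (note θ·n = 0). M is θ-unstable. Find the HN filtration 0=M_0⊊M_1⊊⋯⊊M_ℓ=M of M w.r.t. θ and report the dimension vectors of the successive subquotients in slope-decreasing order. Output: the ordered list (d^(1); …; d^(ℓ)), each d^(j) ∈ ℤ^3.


Interval decomposition of M: I[1,3], I[2,2], I[2,3]^2, I[3,3].
HN type (ℓ=3): μ^(1)=5; μ^(2)=2; μ^(3)=-7

((1, 1, 1); (0, 0, 3); (0, 3, 0))


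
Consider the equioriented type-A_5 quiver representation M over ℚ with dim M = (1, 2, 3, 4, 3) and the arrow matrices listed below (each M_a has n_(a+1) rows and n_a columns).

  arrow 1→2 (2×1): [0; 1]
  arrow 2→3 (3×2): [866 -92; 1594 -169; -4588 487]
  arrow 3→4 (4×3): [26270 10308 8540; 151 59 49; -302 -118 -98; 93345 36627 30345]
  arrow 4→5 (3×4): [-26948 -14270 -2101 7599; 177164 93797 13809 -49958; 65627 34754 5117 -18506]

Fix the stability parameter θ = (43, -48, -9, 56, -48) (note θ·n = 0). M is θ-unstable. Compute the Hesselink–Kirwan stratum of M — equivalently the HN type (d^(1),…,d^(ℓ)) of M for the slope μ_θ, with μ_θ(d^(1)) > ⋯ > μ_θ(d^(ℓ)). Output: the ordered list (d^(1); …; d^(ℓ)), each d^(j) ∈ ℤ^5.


Barcode: M ≅ I[1,5], I[2,3], I[3,5], I[4,4], I[4,5]. HN layers by μ_θ (5 steps, strictly decreasing):
  μ^(1)=56; μ^(2)=4; μ^(3)=-14/3; μ^(4)=-9; μ^(5)=-48

((0, 0, 0, 1, 0); (0, 0, 0, 3, 3); (1, 1, 1, 0, 0); (0, 0, 2, 0, 0); (0, 1, 0, 0, 0))


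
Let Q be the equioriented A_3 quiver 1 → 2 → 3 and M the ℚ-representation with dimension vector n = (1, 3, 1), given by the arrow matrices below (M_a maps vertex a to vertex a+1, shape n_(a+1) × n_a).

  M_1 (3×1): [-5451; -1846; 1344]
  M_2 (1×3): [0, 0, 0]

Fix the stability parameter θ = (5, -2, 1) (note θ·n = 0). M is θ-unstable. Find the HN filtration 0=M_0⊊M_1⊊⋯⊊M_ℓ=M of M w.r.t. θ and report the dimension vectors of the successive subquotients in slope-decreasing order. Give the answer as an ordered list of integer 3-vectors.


Barcode: M ≅ I[1,2], I[2,2]^2, I[3,3]. HN layers by μ_θ (3 steps, strictly decreasing):
  μ^(1)=3/2; μ^(2)=1; μ^(3)=-2

((1, 1, 0); (0, 0, 1); (0, 2, 0))


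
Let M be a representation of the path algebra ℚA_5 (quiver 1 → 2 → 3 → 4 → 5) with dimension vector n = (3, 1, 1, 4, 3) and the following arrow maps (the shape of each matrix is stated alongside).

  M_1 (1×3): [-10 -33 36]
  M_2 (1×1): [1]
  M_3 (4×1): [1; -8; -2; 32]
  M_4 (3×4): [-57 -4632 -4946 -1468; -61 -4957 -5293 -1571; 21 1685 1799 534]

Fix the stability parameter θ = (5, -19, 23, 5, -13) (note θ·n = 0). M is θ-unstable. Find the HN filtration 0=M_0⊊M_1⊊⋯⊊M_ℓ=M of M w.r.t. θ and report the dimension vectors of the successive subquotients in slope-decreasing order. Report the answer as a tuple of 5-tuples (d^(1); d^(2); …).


Via rank(M_{q-1}∘⋯∘M_p): M ≅ I[1,1]^2, I[1,5], I[4,4], I[4,5]^2.
μ_θ-semistable layers: μ^(1)=5; μ^(2)=-4; μ^(3)=-7

((2, 0, 1, 2, 1); (0, 0, 0, 2, 2); (1, 1, 0, 0, 0))


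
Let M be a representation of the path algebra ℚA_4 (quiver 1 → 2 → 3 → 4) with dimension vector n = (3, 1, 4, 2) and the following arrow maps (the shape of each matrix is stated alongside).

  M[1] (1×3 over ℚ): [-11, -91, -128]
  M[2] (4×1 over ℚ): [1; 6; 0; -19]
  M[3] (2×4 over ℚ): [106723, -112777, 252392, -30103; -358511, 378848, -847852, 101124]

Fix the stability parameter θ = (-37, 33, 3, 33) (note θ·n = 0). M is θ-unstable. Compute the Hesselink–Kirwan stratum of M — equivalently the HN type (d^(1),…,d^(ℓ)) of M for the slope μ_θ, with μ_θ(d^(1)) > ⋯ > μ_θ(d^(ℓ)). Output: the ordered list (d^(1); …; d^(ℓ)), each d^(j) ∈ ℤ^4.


Interval decomposition of M: I[1,1]^2, I[1,4], I[3,3]^2, I[3,4].
HN type (ℓ=4): μ^(1)=33; μ^(2)=18; μ^(3)=3; μ^(4)=-37

((0, 0, 0, 2); (0, 1, 1, 0); (0, 0, 3, 0); (3, 0, 0, 0))


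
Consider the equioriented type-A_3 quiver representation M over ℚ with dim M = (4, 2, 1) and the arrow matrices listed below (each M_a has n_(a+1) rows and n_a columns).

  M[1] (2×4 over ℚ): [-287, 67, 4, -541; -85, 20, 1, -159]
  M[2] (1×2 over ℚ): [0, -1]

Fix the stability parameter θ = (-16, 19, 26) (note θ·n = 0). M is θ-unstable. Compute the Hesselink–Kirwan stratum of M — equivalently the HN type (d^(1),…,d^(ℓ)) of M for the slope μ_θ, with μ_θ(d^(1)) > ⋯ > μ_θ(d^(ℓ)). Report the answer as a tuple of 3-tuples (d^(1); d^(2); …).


Via rank(M_{q-1}∘⋯∘M_p): M ≅ I[1,1]^2, I[1,2], I[1,3].
μ_θ-semistable layers: μ^(1)=26; μ^(2)=19; μ^(3)=-16

((0, 0, 1); (0, 2, 0); (4, 0, 0))


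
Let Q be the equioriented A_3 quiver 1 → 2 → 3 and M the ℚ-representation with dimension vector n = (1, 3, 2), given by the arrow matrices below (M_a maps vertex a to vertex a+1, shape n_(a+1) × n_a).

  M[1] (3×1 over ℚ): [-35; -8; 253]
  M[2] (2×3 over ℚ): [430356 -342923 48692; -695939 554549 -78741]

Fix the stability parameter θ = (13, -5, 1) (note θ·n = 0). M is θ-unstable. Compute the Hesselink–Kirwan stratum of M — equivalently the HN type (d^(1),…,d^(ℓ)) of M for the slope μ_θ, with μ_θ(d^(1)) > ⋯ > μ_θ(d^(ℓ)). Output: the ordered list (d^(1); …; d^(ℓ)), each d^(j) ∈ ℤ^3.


Barcode: M ≅ I[1,2], I[2,3]^2. HN layers by μ_θ (3 steps, strictly decreasing):
  μ^(1)=4; μ^(2)=1; μ^(3)=-5

((1, 1, 0); (0, 0, 2); (0, 2, 0))


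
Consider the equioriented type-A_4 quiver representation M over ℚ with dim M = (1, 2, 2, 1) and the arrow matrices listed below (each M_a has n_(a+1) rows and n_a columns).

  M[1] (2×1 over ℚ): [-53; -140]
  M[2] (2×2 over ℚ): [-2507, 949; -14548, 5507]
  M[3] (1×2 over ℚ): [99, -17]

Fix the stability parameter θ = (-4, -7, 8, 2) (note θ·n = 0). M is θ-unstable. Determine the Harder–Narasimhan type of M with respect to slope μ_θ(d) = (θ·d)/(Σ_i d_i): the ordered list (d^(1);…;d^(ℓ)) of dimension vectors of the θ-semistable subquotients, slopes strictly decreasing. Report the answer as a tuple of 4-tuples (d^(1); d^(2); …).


Via rank(M_{q-1}∘⋯∘M_p): M ≅ I[1,4], I[2,3].
μ_θ-semistable layers: μ^(1)=8; μ^(2)=5; μ^(3)=-11/2; μ^(4)=-7

((0, 0, 1, 0); (0, 0, 1, 1); (1, 1, 0, 0); (0, 1, 0, 0))


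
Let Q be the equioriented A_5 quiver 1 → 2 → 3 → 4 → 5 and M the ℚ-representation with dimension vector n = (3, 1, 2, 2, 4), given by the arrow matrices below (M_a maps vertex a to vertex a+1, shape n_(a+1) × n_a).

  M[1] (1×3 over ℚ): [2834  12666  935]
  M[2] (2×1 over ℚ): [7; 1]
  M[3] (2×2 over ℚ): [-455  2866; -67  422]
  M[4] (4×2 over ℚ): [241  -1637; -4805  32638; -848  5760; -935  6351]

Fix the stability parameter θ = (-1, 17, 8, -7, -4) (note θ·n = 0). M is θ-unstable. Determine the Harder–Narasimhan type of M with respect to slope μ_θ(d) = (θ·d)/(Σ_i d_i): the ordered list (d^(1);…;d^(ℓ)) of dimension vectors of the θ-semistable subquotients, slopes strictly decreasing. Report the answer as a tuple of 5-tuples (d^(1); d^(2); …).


Barcode: M ≅ I[1,1]^2, I[1,5], I[3,5], I[5,5]^2. HN layers by μ_θ (3 steps, strictly decreasing):
  μ^(1)=7/2; μ^(2)=-1; μ^(3)=-4

((0, 1, 1, 1, 1); (3, 0, 1, 1, 1); (0, 0, 0, 0, 2))


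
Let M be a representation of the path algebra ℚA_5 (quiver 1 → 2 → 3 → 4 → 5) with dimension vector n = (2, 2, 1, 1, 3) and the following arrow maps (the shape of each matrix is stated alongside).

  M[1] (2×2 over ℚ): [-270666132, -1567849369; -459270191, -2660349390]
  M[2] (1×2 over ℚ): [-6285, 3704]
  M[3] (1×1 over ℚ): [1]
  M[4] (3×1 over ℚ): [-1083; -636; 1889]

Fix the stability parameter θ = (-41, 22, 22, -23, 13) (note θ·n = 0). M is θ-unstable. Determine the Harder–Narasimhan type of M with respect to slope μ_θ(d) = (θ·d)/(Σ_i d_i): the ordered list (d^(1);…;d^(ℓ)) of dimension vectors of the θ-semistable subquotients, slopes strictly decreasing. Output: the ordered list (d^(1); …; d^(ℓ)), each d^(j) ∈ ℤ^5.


Interval decomposition of M: I[1,2], I[1,5], I[5,5]^2.
HN type (ℓ=4): μ^(1)=22; μ^(2)=13; μ^(3)=7; μ^(4)=-41

((0, 1, 0, 0, 0); (0, 0, 0, 0, 3); (0, 1, 1, 1, 0); (2, 0, 0, 0, 0))


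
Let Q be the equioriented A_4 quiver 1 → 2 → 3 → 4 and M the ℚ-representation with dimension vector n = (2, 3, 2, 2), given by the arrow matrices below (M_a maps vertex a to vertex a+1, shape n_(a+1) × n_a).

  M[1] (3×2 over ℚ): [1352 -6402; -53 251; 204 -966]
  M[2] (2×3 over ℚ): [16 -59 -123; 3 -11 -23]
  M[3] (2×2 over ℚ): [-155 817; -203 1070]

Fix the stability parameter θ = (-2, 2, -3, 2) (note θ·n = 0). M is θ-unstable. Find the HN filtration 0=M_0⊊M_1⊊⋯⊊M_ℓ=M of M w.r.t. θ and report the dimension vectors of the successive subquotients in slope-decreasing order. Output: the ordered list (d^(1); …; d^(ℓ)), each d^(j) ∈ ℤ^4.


Via rank(M_{q-1}∘⋯∘M_p): M ≅ I[1,4]^2, I[2,2].
μ_θ-semistable layers: μ^(1)=2; μ^(2)=-1/2; μ^(3)=-2

((0, 1, 0, 2); (0, 2, 2, 0); (2, 0, 0, 0))


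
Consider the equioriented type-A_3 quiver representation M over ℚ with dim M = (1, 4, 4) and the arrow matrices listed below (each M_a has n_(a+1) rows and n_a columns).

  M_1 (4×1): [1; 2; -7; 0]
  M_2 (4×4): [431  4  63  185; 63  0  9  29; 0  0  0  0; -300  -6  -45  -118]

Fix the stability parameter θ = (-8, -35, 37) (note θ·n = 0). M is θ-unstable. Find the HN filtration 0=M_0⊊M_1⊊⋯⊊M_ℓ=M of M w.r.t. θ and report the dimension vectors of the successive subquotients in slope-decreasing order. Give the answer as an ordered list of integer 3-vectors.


Interval decomposition of M: I[1,3], I[2,2]^2, I[2,3], I[3,3]^2.
HN type (ℓ=3): μ^(1)=37; μ^(2)=-43/2; μ^(3)=-35

((0, 0, 4); (1, 1, 0); (0, 3, 0))


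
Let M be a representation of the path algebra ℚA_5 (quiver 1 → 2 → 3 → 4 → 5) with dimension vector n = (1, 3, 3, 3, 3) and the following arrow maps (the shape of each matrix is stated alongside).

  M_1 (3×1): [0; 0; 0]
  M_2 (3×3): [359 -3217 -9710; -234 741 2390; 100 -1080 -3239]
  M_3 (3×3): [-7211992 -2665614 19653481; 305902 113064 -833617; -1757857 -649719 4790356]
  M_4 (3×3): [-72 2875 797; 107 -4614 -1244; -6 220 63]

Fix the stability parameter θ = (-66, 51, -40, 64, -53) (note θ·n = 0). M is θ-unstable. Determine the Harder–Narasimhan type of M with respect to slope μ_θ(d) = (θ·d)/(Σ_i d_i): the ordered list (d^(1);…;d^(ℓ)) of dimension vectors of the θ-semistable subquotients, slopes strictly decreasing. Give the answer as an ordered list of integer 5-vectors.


Barcode: M ≅ I[1,1], I[2,3], I[2,5]^2, I[4,5]. HN layers by μ_θ (2 steps, strictly decreasing):
  μ^(1)=11/2; μ^(2)=-66

((0, 3, 3, 3, 3); (1, 0, 0, 0, 0))


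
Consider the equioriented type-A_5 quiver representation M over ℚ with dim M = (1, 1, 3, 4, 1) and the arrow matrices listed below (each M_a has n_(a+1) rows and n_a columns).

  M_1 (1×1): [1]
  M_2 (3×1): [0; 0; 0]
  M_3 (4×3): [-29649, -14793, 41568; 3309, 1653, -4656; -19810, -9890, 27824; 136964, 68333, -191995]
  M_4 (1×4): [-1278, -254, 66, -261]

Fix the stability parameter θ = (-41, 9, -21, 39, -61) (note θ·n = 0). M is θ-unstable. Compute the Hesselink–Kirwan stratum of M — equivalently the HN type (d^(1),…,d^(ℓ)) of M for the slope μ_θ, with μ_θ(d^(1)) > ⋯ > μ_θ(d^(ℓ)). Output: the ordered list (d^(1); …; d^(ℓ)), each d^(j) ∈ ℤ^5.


Barcode: M ≅ I[1,2], I[3,3], I[3,4], I[3,5], I[4,4]^2. HN layers by μ_θ (5 steps, strictly decreasing):
  μ^(1)=39; μ^(2)=9; μ^(3)=-11; μ^(4)=-21; μ^(5)=-41

((0, 0, 0, 3, 0); (0, 1, 0, 0, 0); (0, 0, 0, 1, 1); (0, 0, 3, 0, 0); (1, 0, 0, 0, 0))


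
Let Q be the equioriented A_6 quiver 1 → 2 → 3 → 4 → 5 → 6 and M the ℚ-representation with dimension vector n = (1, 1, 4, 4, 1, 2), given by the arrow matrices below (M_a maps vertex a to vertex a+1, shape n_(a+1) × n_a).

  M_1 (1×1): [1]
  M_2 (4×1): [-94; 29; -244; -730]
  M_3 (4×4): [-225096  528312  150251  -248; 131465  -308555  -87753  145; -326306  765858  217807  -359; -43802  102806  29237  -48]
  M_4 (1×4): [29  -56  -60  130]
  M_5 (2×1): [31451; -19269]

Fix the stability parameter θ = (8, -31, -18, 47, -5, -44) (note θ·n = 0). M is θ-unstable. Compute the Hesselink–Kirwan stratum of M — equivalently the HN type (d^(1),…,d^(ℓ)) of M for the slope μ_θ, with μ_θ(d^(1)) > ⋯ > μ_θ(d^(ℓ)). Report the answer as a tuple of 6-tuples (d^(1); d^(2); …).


Via rank(M_{q-1}∘⋯∘M_p): M ≅ I[1,4], I[3,3], I[3,4], I[3,6], I[4,4], I[6,6].
μ_θ-semistable layers: μ^(1)=47; μ^(2)=-2/3; μ^(3)=-41/3; μ^(4)=-18; μ^(5)=-44

((0, 0, 0, 3, 0, 0); (0, 0, 0, 1, 1, 1); (1, 1, 1, 0, 0, 0); (0, 0, 3, 0, 0, 0); (0, 0, 0, 0, 0, 1))


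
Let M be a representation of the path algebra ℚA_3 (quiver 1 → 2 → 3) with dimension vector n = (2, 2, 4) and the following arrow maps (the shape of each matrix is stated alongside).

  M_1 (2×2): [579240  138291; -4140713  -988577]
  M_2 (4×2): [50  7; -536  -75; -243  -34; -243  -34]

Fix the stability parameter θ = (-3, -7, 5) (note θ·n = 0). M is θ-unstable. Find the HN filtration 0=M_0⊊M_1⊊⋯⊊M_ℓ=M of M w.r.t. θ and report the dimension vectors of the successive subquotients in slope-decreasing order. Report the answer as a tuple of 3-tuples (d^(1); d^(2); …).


Via rank(M_{q-1}∘⋯∘M_p): M ≅ I[1,3]^2, I[3,3]^2.
μ_θ-semistable layers: μ^(1)=5; μ^(2)=-5

((0, 0, 4); (2, 2, 0))


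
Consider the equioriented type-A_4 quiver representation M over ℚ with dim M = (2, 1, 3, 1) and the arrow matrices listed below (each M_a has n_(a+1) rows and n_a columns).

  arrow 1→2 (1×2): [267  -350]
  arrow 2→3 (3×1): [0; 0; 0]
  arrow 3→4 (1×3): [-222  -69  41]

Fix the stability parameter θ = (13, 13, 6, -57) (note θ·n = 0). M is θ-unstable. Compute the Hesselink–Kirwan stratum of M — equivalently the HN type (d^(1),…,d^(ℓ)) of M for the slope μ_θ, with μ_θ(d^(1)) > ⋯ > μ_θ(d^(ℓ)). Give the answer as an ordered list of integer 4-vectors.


Interval decomposition of M: I[1,1], I[1,2], I[3,3]^2, I[3,4].
HN type (ℓ=3): μ^(1)=13; μ^(2)=6; μ^(3)=-51/2

((2, 1, 0, 0); (0, 0, 2, 0); (0, 0, 1, 1))


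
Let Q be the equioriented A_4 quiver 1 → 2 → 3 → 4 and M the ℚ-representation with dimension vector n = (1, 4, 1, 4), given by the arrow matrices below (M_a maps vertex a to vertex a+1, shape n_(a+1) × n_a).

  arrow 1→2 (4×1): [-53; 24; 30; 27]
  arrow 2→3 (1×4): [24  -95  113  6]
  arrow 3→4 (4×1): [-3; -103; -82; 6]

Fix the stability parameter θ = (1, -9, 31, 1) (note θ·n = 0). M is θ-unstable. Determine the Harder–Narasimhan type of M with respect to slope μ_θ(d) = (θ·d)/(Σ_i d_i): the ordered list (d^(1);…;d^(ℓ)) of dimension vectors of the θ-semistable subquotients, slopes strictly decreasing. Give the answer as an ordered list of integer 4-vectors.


Via rank(M_{q-1}∘⋯∘M_p): M ≅ I[1,2], I[2,2]^2, I[2,4], I[4,4]^3.
μ_θ-semistable layers: μ^(1)=16; μ^(2)=1; μ^(3)=-4; μ^(4)=-9

((0, 0, 1, 1); (0, 0, 0, 3); (1, 1, 0, 0); (0, 3, 0, 0))


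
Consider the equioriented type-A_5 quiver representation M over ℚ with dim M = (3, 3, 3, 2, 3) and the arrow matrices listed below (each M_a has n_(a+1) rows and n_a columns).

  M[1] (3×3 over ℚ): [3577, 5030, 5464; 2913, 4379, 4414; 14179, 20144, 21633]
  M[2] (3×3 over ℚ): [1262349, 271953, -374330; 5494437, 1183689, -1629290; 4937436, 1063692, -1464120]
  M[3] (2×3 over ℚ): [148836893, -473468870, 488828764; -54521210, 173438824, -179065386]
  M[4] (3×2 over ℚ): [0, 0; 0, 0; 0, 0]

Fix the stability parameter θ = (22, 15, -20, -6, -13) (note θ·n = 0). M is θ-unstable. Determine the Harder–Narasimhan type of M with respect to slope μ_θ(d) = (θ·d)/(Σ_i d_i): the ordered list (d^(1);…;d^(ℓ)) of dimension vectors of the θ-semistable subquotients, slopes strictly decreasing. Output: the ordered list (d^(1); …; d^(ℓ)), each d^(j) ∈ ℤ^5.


Via rank(M_{q-1}∘⋯∘M_p): M ≅ I[1,2]^2, I[1,4], I[3,3], I[3,4], I[5,5]^3.
μ_θ-semistable layers: μ^(1)=37/2; μ^(2)=11/4; μ^(3)=-6; μ^(4)=-13; μ^(5)=-20

((2, 2, 0, 0, 0); (1, 1, 1, 1, 0); (0, 0, 0, 1, 0); (0, 0, 0, 0, 3); (0, 0, 2, 0, 0))


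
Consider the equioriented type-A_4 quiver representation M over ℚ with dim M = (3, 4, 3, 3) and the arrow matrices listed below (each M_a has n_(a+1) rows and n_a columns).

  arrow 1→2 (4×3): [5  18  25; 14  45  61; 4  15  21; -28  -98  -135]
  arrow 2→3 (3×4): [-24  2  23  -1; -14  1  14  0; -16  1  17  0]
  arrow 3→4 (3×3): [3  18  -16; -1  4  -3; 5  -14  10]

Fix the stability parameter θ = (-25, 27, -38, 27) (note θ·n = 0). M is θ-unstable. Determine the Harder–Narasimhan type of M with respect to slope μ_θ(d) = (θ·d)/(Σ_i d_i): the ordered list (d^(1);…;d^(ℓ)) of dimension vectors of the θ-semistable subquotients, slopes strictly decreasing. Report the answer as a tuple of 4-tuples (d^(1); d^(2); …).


Interval decomposition of M: I[1,3], I[1,4]^2, I[2,2], I[4,4].
HN type (ℓ=3): μ^(1)=27; μ^(2)=-11/2; μ^(3)=-25

((0, 1, 0, 3); (0, 3, 3, 0); (3, 0, 0, 0))


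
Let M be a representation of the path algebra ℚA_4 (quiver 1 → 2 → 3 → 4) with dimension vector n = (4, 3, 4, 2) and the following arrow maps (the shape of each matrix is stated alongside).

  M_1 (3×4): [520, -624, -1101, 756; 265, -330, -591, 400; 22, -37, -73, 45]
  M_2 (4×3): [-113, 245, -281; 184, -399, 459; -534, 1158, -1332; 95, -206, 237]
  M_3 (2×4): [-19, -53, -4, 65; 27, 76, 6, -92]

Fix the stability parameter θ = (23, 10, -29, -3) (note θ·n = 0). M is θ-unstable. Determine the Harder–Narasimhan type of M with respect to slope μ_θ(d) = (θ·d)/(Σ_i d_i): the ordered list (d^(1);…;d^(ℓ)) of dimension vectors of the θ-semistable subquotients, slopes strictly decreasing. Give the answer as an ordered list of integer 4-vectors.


Barcode: M ≅ I[1,1], I[1,3], I[1,4]^2, I[3,3]. HN layers by μ_θ (4 steps, strictly decreasing):
  μ^(1)=23; μ^(2)=4/3; μ^(3)=1/4; μ^(4)=-29

((1, 0, 0, 0); (1, 1, 1, 0); (2, 2, 2, 2); (0, 0, 1, 0))


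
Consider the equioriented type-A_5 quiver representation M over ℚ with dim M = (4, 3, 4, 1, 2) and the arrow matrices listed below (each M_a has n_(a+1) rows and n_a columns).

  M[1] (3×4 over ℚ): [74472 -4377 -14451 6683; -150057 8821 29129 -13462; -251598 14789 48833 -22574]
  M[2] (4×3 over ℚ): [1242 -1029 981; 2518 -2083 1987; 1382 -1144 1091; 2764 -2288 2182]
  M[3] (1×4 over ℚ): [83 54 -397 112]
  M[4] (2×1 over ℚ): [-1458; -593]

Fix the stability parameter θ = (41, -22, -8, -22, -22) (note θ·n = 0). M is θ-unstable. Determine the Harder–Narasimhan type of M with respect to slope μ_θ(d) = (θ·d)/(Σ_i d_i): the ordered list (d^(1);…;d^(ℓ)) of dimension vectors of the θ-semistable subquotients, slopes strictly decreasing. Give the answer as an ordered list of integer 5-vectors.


Via rank(M_{q-1}∘⋯∘M_p): M ≅ I[1,1], I[1,2], I[1,3], I[1,5], I[3,3]^2, I[5,5].
μ_θ-semistable layers: μ^(1)=41; μ^(2)=19/2; μ^(3)=11/3; μ^(4)=-33/5; μ^(5)=-8; μ^(6)=-22

((1, 0, 0, 0, 0); (1, 1, 0, 0, 0); (1, 1, 1, 0, 0); (1, 1, 1, 1, 1); (0, 0, 2, 0, 0); (0, 0, 0, 0, 1))


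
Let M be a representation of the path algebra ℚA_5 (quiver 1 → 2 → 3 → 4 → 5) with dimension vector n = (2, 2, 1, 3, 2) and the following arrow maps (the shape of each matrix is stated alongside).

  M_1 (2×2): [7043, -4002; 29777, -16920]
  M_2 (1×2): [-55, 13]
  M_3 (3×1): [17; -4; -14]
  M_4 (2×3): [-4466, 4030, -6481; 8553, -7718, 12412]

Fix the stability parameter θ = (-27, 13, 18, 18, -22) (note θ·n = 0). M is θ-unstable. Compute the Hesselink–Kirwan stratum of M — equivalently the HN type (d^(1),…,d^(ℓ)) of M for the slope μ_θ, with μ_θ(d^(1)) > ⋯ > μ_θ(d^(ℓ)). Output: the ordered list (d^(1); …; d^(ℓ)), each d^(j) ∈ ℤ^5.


Via rank(M_{q-1}∘⋯∘M_p): M ≅ I[1,2], I[1,5], I[4,4], I[4,5].
μ_θ-semistable layers: μ^(1)=18; μ^(2)=13; μ^(3)=27/4; μ^(4)=-2; μ^(5)=-27

((0, 0, 0, 1, 0); (0, 1, 0, 0, 0); (0, 1, 1, 1, 1); (0, 0, 0, 1, 1); (2, 0, 0, 0, 0))


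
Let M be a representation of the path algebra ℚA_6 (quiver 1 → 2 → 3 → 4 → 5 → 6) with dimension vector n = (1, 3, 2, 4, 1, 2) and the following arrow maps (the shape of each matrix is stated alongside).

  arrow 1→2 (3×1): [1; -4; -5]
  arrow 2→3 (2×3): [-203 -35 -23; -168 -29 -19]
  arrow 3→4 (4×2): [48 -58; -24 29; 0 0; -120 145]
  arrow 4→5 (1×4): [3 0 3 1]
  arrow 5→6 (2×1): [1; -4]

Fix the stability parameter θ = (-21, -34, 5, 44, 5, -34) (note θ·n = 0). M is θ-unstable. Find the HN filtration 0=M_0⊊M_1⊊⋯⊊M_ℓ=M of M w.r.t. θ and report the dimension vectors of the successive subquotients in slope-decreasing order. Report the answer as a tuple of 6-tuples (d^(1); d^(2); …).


Via rank(M_{q-1}∘⋯∘M_p): M ≅ I[1,6], I[2,2], I[2,3], I[4,4]^3, I[6,6].
μ_θ-semistable layers: μ^(1)=44; μ^(2)=5; μ^(3)=-55/2; μ^(4)=-34

((0, 0, 0, 3, 0, 0); (0, 0, 2, 1, 1, 1); (1, 1, 0, 0, 0, 0); (0, 2, 0, 0, 0, 1))


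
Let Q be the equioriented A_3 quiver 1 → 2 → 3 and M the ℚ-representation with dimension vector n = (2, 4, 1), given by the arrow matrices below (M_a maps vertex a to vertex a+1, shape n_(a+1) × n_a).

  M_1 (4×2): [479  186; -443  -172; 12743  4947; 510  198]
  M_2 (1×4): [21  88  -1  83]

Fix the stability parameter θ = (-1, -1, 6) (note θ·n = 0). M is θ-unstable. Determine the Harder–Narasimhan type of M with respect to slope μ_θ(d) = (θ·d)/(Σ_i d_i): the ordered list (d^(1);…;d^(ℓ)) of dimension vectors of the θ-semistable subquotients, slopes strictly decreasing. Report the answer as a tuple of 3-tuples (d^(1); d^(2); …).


Via rank(M_{q-1}∘⋯∘M_p): M ≅ I[1,2], I[1,3], I[2,2]^2.
μ_θ-semistable layers: μ^(1)=6; μ^(2)=-1

((0, 0, 1); (2, 4, 0))


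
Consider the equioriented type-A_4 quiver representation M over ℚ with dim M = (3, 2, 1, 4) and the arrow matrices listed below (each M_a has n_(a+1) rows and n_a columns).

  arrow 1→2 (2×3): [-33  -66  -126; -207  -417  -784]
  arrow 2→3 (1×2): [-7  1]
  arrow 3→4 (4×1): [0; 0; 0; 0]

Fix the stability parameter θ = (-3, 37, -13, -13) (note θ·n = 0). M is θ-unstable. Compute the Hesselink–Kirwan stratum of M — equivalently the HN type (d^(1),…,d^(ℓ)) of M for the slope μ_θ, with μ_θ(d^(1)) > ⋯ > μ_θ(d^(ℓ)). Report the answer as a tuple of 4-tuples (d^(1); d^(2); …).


Interval decomposition of M: I[1,1], I[1,2], I[1,3], I[4,4]^4.
HN type (ℓ=4): μ^(1)=37; μ^(2)=12; μ^(3)=-3; μ^(4)=-13

((0, 1, 0, 0); (0, 1, 1, 0); (3, 0, 0, 0); (0, 0, 0, 4))


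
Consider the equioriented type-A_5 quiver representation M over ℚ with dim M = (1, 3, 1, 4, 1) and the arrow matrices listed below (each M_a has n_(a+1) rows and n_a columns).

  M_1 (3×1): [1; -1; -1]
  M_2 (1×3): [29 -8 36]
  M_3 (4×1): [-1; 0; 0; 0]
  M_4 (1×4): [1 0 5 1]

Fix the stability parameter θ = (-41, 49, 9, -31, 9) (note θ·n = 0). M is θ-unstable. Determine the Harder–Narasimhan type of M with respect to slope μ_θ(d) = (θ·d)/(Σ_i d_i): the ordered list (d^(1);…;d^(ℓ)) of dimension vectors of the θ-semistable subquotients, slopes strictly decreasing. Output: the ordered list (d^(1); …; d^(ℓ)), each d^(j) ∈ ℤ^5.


Interval decomposition of M: I[1,5], I[2,2]^2, I[4,4]^3.
HN type (ℓ=4): μ^(1)=49; μ^(2)=9; μ^(3)=-31; μ^(4)=-41

((0, 2, 0, 0, 0); (0, 1, 1, 1, 1); (0, 0, 0, 3, 0); (1, 0, 0, 0, 0))


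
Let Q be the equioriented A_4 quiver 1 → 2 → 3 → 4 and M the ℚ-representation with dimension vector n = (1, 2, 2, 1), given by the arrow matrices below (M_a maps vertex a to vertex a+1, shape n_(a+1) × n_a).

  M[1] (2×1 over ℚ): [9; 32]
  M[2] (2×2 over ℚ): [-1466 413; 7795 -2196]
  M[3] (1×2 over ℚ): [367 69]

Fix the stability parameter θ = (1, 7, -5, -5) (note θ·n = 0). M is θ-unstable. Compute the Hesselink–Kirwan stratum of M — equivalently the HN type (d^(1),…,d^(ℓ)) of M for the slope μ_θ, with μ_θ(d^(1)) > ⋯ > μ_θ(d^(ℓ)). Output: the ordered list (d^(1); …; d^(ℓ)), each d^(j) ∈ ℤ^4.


Via rank(M_{q-1}∘⋯∘M_p): M ≅ I[1,4], I[2,3].
μ_θ-semistable layers: μ^(1)=1; μ^(2)=-1/2

((0, 1, 1, 0); (1, 1, 1, 1))


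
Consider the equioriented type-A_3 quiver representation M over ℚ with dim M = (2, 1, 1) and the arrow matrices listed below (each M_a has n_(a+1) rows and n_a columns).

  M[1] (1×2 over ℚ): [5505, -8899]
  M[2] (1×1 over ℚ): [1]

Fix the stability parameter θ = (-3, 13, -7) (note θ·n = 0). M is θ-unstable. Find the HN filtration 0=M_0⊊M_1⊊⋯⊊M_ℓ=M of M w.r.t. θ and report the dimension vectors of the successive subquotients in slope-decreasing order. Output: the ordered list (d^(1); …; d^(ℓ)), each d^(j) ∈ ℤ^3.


Interval decomposition of M: I[1,1], I[1,3].
HN type (ℓ=2): μ^(1)=3; μ^(2)=-3

((0, 1, 1); (2, 0, 0))


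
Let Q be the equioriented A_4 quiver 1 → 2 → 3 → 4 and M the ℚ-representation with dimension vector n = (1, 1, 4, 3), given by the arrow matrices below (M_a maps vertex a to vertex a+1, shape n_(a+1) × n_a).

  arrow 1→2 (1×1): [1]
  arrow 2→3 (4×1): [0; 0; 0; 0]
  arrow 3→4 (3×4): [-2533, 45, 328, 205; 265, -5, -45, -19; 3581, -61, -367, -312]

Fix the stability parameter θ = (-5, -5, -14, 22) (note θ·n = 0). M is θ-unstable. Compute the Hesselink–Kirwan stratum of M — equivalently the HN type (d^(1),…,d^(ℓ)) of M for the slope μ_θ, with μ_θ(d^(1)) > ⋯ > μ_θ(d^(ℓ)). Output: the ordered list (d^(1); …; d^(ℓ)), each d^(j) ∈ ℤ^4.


Interval decomposition of M: I[1,2], I[3,3], I[3,4]^3.
HN type (ℓ=3): μ^(1)=22; μ^(2)=-5; μ^(3)=-14

((0, 0, 0, 3); (1, 1, 0, 0); (0, 0, 4, 0))


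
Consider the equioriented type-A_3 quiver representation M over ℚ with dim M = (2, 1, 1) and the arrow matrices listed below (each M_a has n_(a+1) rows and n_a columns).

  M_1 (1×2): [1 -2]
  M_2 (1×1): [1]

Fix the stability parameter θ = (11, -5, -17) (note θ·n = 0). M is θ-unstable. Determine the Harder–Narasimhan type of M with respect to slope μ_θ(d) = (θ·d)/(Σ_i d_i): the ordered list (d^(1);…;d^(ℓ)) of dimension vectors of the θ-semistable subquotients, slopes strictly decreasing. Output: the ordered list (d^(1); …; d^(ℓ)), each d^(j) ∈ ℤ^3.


Interval decomposition of M: I[1,1], I[1,3].
HN type (ℓ=2): μ^(1)=11; μ^(2)=-11/3

((1, 0, 0); (1, 1, 1))


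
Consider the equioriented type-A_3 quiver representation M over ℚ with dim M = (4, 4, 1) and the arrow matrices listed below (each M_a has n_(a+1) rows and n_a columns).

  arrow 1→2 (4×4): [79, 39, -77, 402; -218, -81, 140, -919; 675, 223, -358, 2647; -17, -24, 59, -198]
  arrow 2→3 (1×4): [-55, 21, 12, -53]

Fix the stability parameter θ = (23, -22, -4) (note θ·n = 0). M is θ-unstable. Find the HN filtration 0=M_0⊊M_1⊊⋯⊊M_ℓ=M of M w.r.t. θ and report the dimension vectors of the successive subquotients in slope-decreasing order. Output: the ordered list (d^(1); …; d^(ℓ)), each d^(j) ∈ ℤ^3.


Barcode: M ≅ I[1,2]^3, I[1,3]. HN layers by μ_θ (2 steps, strictly decreasing):
  μ^(1)=1/2; μ^(2)=-1

((3, 3, 0); (1, 1, 1))


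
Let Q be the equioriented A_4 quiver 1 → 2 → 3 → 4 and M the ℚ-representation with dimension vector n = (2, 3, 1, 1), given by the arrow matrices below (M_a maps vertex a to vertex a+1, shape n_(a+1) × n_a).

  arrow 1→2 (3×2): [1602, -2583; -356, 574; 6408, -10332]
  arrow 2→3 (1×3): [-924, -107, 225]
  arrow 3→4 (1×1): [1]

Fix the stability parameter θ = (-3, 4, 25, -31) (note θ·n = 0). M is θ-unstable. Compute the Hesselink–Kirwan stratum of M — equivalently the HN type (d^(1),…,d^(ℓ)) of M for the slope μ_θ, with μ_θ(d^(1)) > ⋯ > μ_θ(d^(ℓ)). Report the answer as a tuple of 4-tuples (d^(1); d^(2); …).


Interval decomposition of M: I[1,1], I[1,4], I[2,2]^2.
HN type (ℓ=3): μ^(1)=4; μ^(2)=-2/3; μ^(3)=-3

((0, 2, 0, 0); (0, 1, 1, 1); (2, 0, 0, 0))


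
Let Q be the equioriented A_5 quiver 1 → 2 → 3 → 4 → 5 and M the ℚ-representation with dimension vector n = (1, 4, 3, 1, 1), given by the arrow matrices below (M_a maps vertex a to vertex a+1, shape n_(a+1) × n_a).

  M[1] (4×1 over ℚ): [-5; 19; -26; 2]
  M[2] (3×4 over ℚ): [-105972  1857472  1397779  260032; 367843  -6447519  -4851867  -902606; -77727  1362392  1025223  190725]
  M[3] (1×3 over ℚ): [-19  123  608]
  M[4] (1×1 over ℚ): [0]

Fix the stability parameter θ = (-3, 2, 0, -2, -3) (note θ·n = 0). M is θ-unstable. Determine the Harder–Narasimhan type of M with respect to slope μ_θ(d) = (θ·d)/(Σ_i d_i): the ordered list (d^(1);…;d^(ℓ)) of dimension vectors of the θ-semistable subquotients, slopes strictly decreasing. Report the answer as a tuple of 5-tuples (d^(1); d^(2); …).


Via rank(M_{q-1}∘⋯∘M_p): M ≅ I[1,3], I[2,2], I[2,3], I[2,4], I[5,5].
μ_θ-semistable layers: μ^(1)=2; μ^(2)=1; μ^(3)=0; μ^(4)=-3

((0, 1, 0, 0, 0); (0, 2, 2, 0, 0); (0, 1, 1, 1, 0); (1, 0, 0, 0, 1))


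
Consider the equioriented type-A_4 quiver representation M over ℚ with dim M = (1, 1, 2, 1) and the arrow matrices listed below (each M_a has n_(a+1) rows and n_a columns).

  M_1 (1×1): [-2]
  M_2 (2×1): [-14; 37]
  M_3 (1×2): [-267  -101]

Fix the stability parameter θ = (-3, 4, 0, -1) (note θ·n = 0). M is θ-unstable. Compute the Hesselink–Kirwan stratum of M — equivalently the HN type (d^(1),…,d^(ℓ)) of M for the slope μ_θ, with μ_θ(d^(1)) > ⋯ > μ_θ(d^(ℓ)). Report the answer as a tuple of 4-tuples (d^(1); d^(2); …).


Interval decomposition of M: I[1,4], I[3,3].
HN type (ℓ=3): μ^(1)=1; μ^(2)=0; μ^(3)=-3

((0, 1, 1, 1); (0, 0, 1, 0); (1, 0, 0, 0))


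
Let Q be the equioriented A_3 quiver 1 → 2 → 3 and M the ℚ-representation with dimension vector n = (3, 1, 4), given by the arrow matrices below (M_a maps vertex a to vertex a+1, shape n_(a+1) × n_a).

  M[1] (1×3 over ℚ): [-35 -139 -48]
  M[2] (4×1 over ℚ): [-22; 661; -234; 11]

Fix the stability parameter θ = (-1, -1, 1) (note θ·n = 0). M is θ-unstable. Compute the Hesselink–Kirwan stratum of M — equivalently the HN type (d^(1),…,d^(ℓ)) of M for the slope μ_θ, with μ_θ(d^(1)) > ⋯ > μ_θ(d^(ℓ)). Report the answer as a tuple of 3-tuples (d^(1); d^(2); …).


Barcode: M ≅ I[1,1]^2, I[1,3], I[3,3]^3. HN layers by μ_θ (2 steps, strictly decreasing):
  μ^(1)=1; μ^(2)=-1

((0, 0, 4); (3, 1, 0))
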